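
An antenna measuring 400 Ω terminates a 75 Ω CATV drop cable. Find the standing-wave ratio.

VSWR ≈ 5.33

Γ = (400 − 75)/(400 + 75) = 0.684
VSWR = (1 + 0.684)/(1 − 0.684)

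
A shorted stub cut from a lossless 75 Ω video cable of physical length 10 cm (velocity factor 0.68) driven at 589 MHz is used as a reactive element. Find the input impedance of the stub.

λ = v/f = 0.68·c / 589 MHz = 0.346 m
βl = 2π·l/λ = 2π × 0.289 = 104°
tan(βl) = -4.03
For a shorted stub, Z_in = jZ_0·tan(βl)

Z_in ≈ −j302 Ω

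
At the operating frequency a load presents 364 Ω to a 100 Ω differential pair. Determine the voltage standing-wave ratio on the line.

VSWR ≈ 3.64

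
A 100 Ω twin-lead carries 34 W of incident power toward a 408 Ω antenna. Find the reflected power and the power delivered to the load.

Γ = (408 − 100)/(408 + 100) = 0.606
|Γ|² = 0.368
P_refl = |Γ|²·P_inc = 12.5 W, P_del = (1 − |Γ|²)·P_inc = 21.5 W

P_reflected ≈ 12.5 W; P_delivered ≈ 21.5 W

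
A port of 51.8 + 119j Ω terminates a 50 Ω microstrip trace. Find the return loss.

RL ≈ 2.38 dB

Γ = (1.8 + j119)/(101.8 + j119), |Γ| = 0.76
RL = −20·log₁₀|Γ| = −20·log₁₀(0.76)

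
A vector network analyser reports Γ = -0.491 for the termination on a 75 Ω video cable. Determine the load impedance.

Z_L = Z_0·(1 + Γ)/(1 − Γ) = 75·(0.509)/(1.49)

Z_L ≈ 25.6 Ω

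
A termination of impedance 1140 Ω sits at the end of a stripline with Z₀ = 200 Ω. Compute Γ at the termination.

Γ = 0.701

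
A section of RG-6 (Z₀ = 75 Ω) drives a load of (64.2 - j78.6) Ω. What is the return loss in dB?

RL ≈ 6.09 dB

Γ = (-10.8 − j78.6)/(139.2 − j78.6), |Γ| = 0.496
RL = −20·log₁₀|Γ| = −20·log₁₀(0.496)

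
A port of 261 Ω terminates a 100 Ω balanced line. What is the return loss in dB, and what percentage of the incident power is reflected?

RL ≈ 7.01 dB; 19.9% of incident power reflected

Γ = (261 − 100)/(261 + 100) = 0.446
RL = −20·log₁₀(0.446) = 7.01 dB
P_refl/P_inc = |Γ|² = 0.199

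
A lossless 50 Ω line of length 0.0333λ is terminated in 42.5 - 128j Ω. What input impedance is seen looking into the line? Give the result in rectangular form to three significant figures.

Z_in ≈ 18.4 − j78.2 Ω

βl = 2π × 0.0333 = 12°
tan(βl) = tan(12°) = 0.212
Z_in = Z_0·(Z_L + jZ_0·tanβl)/(Z_0 + jZ_L·tanβl)
     = 50·(42.5 − j117)/(77.2 + j9.02)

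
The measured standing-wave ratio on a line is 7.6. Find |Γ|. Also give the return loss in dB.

|Γ| = (S − 1)/(S + 1) = (7.6 − 1)/(7.6 + 1) = 6.6/8.6
RL = −20·log₁₀|Γ| = −20·log₁₀(0.767)

|Γ| ≈ 0.767; return loss ≈ 2.3 dB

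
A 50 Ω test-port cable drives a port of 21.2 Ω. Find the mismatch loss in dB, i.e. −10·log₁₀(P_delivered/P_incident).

mismatch loss ≈ 0.776 dB

Γ = (21.2 − 50)/(21.2 + 50) = -0.404
|Γ|² = 0.164, so P_del/P_inc = 1 − |Γ|² = 0.836
ML = −10·log₁₀(1 − |Γ|²)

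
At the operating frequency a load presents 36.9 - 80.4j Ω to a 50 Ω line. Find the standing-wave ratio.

VSWR ≈ 5.41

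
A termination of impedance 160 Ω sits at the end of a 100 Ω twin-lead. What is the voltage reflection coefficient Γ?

Γ = (Z_L − Z_0)/(Z_L + Z_0) = (160 − 100)/(160 + 100) = 60/260

Γ = 0.231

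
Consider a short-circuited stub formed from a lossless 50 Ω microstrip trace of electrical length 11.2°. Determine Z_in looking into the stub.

Z_in ≈ +j9.9 Ω

tan(βl) = 0.198
For a short-circuited stub, Z_in = jZ_0·tan(βl)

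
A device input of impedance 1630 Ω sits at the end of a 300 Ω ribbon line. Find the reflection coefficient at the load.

Γ = (Z_L − Z_0)/(Z_L + Z_0) = (1630 − 300)/(1630 + 300) = 1330/1930

Γ = 0.689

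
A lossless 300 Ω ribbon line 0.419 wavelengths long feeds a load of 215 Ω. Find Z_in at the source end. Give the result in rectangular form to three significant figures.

βl = 2π × 0.419 = 151°
tan(βl) = tan(151°) = -0.558
Z_in = Z_0·(Z_L + jZ_0·tanβl)/(Z_0 + jZ_L·tanβl)
     = 300·(215 − j167)/(300 − j120)

Z_in ≈ 243 − j70.2 Ω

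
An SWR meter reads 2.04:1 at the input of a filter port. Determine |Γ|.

|Γ| ≈ 0.342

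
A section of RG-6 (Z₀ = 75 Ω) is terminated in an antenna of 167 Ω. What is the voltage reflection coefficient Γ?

Γ = 0.38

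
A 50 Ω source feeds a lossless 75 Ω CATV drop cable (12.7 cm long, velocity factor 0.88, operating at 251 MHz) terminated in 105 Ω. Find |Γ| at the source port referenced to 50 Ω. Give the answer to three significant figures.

|Γ| ≈ 0.266

λ = v/f = 0.88·c / 251 MHz = 1.05 m
βl = 2π·l/λ = 2π × 0.121 = 43.5°
tan(βl) = 0.948
Z_in = Z_0·(Z_L + jZ_0·tanβl)/(Z_0 + jZ_L·tanβl) = 72.2 − j24.7 Ω
Γ_s = (Z_in − Z_s)/(Z_in + Z_s) = (22.2 − j24.7)/(122 − j24.7), |Γ_s| = 0.266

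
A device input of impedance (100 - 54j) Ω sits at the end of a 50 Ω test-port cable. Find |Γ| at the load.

Γ = (Z_L − Z_0)/(Z_L + Z_0) = (50 − j54)/(150 − j54)
|Γ| = 73.6/159

|Γ| ≈ 0.462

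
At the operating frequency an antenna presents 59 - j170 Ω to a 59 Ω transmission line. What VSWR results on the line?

Γ = (Z_L − Z_0)/(Z_L + Z_0) = (0 − j170)/(118 − j170)
|Γ| = 170/207 = 0.821
VSWR = (1 + |Γ|)/(1 − |Γ|) = 1.82/0.179

VSWR ≈ 10.2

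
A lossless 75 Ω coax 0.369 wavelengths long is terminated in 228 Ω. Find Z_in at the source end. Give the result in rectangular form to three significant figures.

Z_in ≈ 42 + j56.7 Ω

βl = 2π × 0.369 = 133°
tan(βl) = tan(133°) = -1.08
Z_in = Z_0·(Z_L + jZ_0·tanβl)/(Z_0 + jZ_L·tanβl)
     = 75·(228 − j80.9)/(75 − j246)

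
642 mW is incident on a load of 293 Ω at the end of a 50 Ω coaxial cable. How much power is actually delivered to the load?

Γ = (293 − 50)/(293 + 50) = 0.708
|Γ|² = 0.502
P_refl = |Γ|²·P_inc = 322 mW, P_del = (1 − |Γ|²)·P_inc = 320 mW

P_delivered ≈ 320 mW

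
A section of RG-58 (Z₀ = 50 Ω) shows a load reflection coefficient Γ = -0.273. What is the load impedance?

Z_L = Z_0·(1 + Γ)/(1 − Γ) = 50·(0.727)/(1.27)

Z_L ≈ 28.6 Ω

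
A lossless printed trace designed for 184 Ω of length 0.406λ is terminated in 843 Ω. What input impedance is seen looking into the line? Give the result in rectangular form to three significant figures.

βl = 2π × 0.406 = 146°
tan(βl) = tan(146°) = -0.67
Z_in = Z_0·(Z_L + jZ_0·tanβl)/(Z_0 + jZ_L·tanβl)
     = 184·(843 − j123)/(184 − j565)

Z_in ≈ 117 + j236 Ω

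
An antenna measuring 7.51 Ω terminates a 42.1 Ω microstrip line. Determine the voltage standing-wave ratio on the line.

VSWR ≈ 5.61

Γ = (7.51 − 42.1)/(7.51 + 42.1) = -0.697
VSWR = (1 + 0.697)/(1 − 0.697)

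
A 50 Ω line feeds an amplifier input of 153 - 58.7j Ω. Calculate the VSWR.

VSWR ≈ 3.56

Γ = (Z_L − Z_0)/(Z_L + Z_0) = (103 − j58.7)/(203 − j58.7)
|Γ| = 119/211 = 0.561
VSWR = (1 + |Γ|)/(1 − |Γ|) = 1.56/0.439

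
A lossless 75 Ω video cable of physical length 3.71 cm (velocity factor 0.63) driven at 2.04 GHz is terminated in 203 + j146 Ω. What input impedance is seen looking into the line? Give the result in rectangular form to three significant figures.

Z_in ≈ 32.1 + j64.3 Ω

λ = v/f = 0.63·c / 2.04 GHz = 0.0926 m
βl = 2π·l/λ = 2π × 0.4 = 144°
tan(βl) = tan(144°) = -0.722
Z_in = Z_0·(Z_L + jZ_0·tanβl)/(Z_0 + jZ_L·tanβl)
     = 75·(203 + j91.8)/(180 − j147)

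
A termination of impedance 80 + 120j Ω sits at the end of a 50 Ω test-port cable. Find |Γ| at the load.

Γ = (Z_L − Z_0)/(Z_L + Z_0) = (30 + j120)/(130 + j120)
|Γ| = 124/177

|Γ| ≈ 0.699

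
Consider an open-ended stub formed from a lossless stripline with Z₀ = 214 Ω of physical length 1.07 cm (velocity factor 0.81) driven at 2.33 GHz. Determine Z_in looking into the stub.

λ = v/f = 0.81·c / 2.33 GHz = 0.104 m
βl = 2π·l/λ = 2π × 0.103 = 36.9°
tan(βl) = 0.752
For an open-ended stub, Z_in = −jZ_0·cot(βl) = −jZ_0/tan(βl)

Z_in ≈ −j285 Ω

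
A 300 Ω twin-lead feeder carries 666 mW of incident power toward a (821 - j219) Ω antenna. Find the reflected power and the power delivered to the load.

P_reflected ≈ 163 mW; P_delivered ≈ 503 mW

|Γ| = |(521 − j219)/(1121 − j219)| = 0.495
|Γ|² = 0.245
P_refl = |Γ|²·P_inc = 163 mW, P_del = (1 − |Γ|²)·P_inc = 503 mW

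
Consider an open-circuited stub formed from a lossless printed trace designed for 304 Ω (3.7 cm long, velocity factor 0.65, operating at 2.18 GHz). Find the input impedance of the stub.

λ = v/f = 0.65·c / 2.18 GHz = 0.0894 m
βl = 2π·l/λ = 2π × 0.414 = 149°
tan(βl) = -0.603
For an open-circuited stub, Z_in = −jZ_0·cot(βl) = −jZ_0/tan(βl)

Z_in ≈ +j504 Ω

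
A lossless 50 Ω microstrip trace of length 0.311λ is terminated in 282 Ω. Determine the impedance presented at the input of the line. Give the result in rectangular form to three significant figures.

Z_in ≈ 10.3 + j19.4 Ω

βl = 2π × 0.311 = 112°
tan(βl) = tan(112°) = -2.48
Z_in = Z_0·(Z_L + jZ_0·tanβl)/(Z_0 + jZ_L·tanβl)
     = 50·(282 − j124)/(50 − j699)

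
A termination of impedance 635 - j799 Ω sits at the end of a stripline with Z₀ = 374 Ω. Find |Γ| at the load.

Γ = (Z_L − Z_0)/(Z_L + Z_0) = (261 − j799)/(1009 − j799)
|Γ| = 841/1290

|Γ| ≈ 0.653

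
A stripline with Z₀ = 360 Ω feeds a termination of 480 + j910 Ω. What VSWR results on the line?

VSWR ≈ 6.73

Γ = (Z_L − Z_0)/(Z_L + Z_0) = (120 + j910)/(840 + j910)
|Γ| = 918/1240 = 0.741
VSWR = (1 + |Γ|)/(1 − |Γ|) = 1.74/0.259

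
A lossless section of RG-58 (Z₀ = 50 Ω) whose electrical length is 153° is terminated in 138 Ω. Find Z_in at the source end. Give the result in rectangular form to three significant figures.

Z_in ≈ 58.4 + j56.6 Ω

tan(βl) = tan(153°) = -0.51
Z_in = Z_0·(Z_L + jZ_0·tanβl)/(Z_0 + jZ_L·tanβl)
     = 50·(138 − j25.5)/(50 − j70.3)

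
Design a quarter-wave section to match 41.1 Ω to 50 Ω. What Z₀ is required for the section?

Z_qwt = √(Z_0·R_L) = √(50 × 41.1) = √2055

Z_qwt ≈ 45.3 Ω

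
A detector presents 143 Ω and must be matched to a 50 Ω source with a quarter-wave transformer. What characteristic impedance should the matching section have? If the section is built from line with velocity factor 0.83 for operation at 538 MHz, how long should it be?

Z_qwt = √(Z_0·R_L) = √(50 × 143) = √7150
λ = 0.83·c/f = 0.463 m, so l = λ/4 = 0.116 m

Z_qwt ≈ 84.6 Ω; length ≈ 11.6 cm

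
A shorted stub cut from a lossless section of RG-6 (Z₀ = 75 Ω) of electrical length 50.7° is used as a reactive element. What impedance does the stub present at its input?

tan(βl) = 1.22
For a shorted stub, Z_in = jZ_0·tan(βl)

Z_in ≈ +j91.6 Ω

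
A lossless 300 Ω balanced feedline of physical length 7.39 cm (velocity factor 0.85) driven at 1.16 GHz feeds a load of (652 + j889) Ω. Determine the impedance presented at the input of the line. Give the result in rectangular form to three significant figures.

Z_in ≈ 50.9 + j96.9 Ω

λ = v/f = 0.85·c / 1.16 GHz = 0.22 m
βl = 2π·l/λ = 2π × 0.336 = 121°
tan(βl) = tan(121°) = -1.66
Z_in = Z_0·(Z_L + jZ_0·tanβl)/(Z_0 + jZ_L·tanβl)
     = 300·(652 + j390)/(1780 − j1080)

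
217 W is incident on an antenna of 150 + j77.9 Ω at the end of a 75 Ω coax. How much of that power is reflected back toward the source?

|Γ| = |(75 + j77.9)/(225 + j77.9)| = 0.454
|Γ|² = 0.206
P_refl = |Γ|²·P_inc = 44.8 W, P_del = (1 − |Γ|²)·P_inc = 172 W

P_reflected ≈ 44.8 W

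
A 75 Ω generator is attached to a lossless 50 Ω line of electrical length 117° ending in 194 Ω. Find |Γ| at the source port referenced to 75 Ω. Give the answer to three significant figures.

tan(βl) = -1.96
Z_in = Z_0·(Z_L + jZ_0·tanβl)/(Z_0 + jZ_L·tanβl) = 16 + j23.4 Ω
Γ_s = (Z_in − Z_s)/(Z_in + Z_s) = (-59 + j23.4)/(91 + j23.4), |Γ_s| = 0.676

|Γ| ≈ 0.676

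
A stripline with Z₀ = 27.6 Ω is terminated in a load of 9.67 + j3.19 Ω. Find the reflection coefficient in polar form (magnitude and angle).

Γ ≈ 0.487 ∠ 165°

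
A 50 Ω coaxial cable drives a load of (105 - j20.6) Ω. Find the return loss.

Γ = (55 − j20.6)/(155 − j20.6), |Γ| = 0.376
RL = −20·log₁₀|Γ| = −20·log₁₀(0.376)

RL ≈ 8.51 dB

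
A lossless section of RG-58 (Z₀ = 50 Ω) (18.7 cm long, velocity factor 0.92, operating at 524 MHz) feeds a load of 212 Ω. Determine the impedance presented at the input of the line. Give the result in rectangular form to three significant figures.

λ = v/f = 0.92·c / 524 MHz = 0.527 m
βl = 2π·l/λ = 2π × 0.355 = 128°
tan(βl) = tan(128°) = -1.29
Z_in = Z_0·(Z_L + jZ_0·tanβl)/(Z_0 + jZ_L·tanβl)
     = 50·(212 − j64.4)/(50 − j273)

Z_in ≈ 18.3 + j35.5 Ω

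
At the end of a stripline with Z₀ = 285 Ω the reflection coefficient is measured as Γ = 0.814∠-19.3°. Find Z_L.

Z_L ≈ 763 − j1220 Ω

Z_L = Z_0·(1 + Γ)/(1 − Γ) = 285·(1.77 − j0.269)/(0.232 + j0.269)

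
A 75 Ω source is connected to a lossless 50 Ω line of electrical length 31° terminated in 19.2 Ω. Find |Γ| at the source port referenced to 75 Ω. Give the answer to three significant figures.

|Γ| ≈ 0.543

tan(βl) = 0.601
Z_in = Z_0·(Z_L + jZ_0·tanβl)/(Z_0 + jZ_L·tanβl) = 24.8 + j24.3 Ω
Γ_s = (Z_in − Z_s)/(Z_in + Z_s) = (-50.2 + j24.3)/(99.8 + j24.3), |Γ_s| = 0.543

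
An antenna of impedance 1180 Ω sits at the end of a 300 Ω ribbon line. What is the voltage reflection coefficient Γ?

Γ = 0.595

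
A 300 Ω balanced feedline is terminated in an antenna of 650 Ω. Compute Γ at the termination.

Γ = 0.368

Γ = (Z_L − Z_0)/(Z_L + Z_0) = (650 − 300)/(650 + 300) = 350/950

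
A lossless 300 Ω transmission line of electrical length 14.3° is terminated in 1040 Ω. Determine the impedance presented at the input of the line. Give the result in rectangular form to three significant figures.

tan(βl) = tan(14.3°) = 0.255
Z_in = Z_0·(Z_L + jZ_0·tanβl)/(Z_0 + jZ_L·tanβl)
     = 300·(1040 + j76.5)/(300 + j265)

Z_in ≈ 622 − j473 Ω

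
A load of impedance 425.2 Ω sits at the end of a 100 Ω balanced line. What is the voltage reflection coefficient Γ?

Γ = (Z_L − Z_0)/(Z_L + Z_0) = (425.2 − 100)/(425.2 + 100) = 325.2/525.2

Γ = 0.619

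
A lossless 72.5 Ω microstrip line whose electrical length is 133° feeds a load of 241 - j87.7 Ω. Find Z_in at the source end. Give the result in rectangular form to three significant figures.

tan(βl) = tan(133°) = -1.07
Z_in = Z_0·(Z_L + jZ_0·tanβl)/(Z_0 + jZ_L·tanβl)
     = 72.5·(241 − j165)/(-21.5 − j258)

Z_in ≈ 40.5 + j71 Ω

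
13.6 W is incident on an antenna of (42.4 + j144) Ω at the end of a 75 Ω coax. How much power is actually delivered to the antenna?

|Γ| = |(-32.6 + j144)/(117.4 + j144)| = 0.795
|Γ|² = 0.632
P_refl = |Γ|²·P_inc = 8.59 W, P_del = (1 − |Γ|²)·P_inc = 5.01 W

P_delivered ≈ 5.01 W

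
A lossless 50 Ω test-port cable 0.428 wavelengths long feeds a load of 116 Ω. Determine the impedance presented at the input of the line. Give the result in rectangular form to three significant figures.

Z_in ≈ 63.1 + j46.9 Ω

βl = 2π × 0.428 = 154°
tan(βl) = tan(154°) = -0.486
Z_in = Z_0·(Z_L + jZ_0·tanβl)/(Z_0 + jZ_L·tanβl)
     = 50·(116 − j24.3)/(50 − j56.4)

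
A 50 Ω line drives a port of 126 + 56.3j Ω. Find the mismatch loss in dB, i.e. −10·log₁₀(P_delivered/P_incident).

Γ = (76 + j56.3)/(176 + j56.3), |Γ| = 0.512
|Γ|² = 0.262, so P_del/P_inc = 1 − |Γ|² = 0.738
ML = −10·log₁₀(1 − |Γ|²)

mismatch loss ≈ 1.32 dB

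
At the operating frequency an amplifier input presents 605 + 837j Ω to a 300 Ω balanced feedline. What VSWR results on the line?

VSWR ≈ 6.21

Γ = (Z_L − Z_0)/(Z_L + Z_0) = (305 + j837)/(905 + j837)
|Γ| = 891/1230 = 0.723
VSWR = (1 + |Γ|)/(1 − |Γ|) = 1.72/0.277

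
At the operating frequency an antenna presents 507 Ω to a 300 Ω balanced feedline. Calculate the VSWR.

VSWR ≈ 1.69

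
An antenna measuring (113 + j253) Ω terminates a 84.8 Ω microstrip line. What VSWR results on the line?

Γ = (Z_L − Z_0)/(Z_L + Z_0) = (28.2 + j253)/(197.8 + j253)
|Γ| = 255/321 = 0.793
VSWR = (1 + |Γ|)/(1 − |Γ|) = 1.79/0.207

VSWR ≈ 8.65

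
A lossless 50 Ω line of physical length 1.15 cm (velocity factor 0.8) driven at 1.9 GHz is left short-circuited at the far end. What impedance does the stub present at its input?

Z_in ≈ +j32.2 Ω

λ = v/f = 0.8·c / 1.9 GHz = 0.126 m
βl = 2π·l/λ = 2π × 0.091 = 32.8°
tan(βl) = 0.644
For a short-circuited stub, Z_in = jZ_0·tan(βl)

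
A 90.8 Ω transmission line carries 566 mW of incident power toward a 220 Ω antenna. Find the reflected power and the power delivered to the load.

Γ = (220 − 90.8)/(220 + 90.8) = 0.416
|Γ|² = 0.173
P_refl = |Γ|²·P_inc = 97.8 mW, P_del = (1 − |Γ|²)·P_inc = 468 mW

P_reflected ≈ 97.8 mW; P_delivered ≈ 468 mW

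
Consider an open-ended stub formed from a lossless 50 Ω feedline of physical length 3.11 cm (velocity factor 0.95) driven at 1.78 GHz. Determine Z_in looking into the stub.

Z_in ≈ −j18.3 Ω

λ = v/f = 0.95·c / 1.78 GHz = 0.16 m
βl = 2π·l/λ = 2π × 0.194 = 69.9°
tan(βl) = 2.74
For an open-ended stub, Z_in = −jZ_0·cot(βl) = −jZ_0/tan(βl)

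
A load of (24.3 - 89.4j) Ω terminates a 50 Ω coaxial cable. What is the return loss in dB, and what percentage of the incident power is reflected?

Γ = (-25.7 − j89.4)/(74.3 − j89.4), |Γ| = 0.8
RL = −20·log₁₀(0.8) = 1.94 dB
P_refl/P_inc = |Γ|² = 0.64

RL ≈ 1.94 dB; 64% of incident power reflected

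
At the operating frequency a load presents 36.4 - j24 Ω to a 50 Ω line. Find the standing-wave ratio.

VSWR ≈ 1.89

Γ = (Z_L − Z_0)/(Z_L + Z_0) = (-13.6 − j24)/(86.4 − j24)
|Γ| = 27.6/89.7 = 0.308
VSWR = (1 + |Γ|)/(1 − |Γ|) = 1.31/0.692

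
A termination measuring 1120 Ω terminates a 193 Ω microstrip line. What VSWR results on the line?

VSWR ≈ 5.8

For a purely resistive load, VSWR = R_L/Z_0 or Z_0/R_L (whichever > 1) = 1120/193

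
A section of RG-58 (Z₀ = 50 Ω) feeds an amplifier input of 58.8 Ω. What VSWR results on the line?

For a purely resistive load, VSWR = R_L/Z_0 or Z_0/R_L (whichever > 1) = 58.8/50

VSWR ≈ 1.18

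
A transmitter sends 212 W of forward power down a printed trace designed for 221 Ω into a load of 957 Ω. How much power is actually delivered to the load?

P_delivered ≈ 129 W

Γ = (957 − 221)/(957 + 221) = 0.625
|Γ|² = 0.39
P_refl = |Γ|²·P_inc = 82.8 W, P_del = (1 − |Γ|²)·P_inc = 129 W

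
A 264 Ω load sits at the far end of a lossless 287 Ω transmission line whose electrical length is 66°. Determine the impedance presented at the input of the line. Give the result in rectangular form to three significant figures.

tan(βl) = tan(66°) = 2.25
Z_in = Z_0·(Z_L + jZ_0·tanβl)/(Z_0 + jZ_L·tanβl)
     = 287·(264 + j645)/(287 + j593)

Z_in ≈ 303 + j18.8 Ω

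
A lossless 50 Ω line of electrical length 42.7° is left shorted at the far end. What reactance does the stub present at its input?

X_in ≈ 46.1 Ω (inductive)

tan(βl) = 0.923
For a shorted stub, Z_in = jZ_0·tan(βl)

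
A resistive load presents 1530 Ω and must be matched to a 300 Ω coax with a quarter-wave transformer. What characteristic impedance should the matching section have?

Z_qwt ≈ 677 Ω

Z_qwt = √(Z_0·R_L) = √(300 × 1530) = √459000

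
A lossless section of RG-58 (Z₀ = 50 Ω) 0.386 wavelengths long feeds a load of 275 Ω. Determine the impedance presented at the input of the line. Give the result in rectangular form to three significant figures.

βl = 2π × 0.386 = 139°
tan(βl) = tan(139°) = -0.871
Z_in = Z_0·(Z_L + jZ_0·tanβl)/(Z_0 + jZ_L·tanβl)
     = 50·(275 − j43.5)/(50 − j239)

Z_in ≈ 20.2 + j53.2 Ω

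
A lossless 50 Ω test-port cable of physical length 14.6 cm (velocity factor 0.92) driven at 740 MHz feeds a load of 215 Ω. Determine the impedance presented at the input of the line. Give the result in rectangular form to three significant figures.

Z_in ≈ 27 + j53.8 Ω

λ = v/f = 0.92·c / 740 MHz = 0.373 m
βl = 2π·l/λ = 2π × 0.391 = 141°
tan(βl) = tan(141°) = -0.812
Z_in = Z_0·(Z_L + jZ_0·tanβl)/(Z_0 + jZ_L·tanβl)
     = 50·(215 − j40.6)/(50 − j175)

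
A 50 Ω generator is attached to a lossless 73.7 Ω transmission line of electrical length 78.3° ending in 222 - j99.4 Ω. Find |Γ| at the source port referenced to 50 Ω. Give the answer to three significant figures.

tan(βl) = 4.83
Z_in = Z_0·(Z_L + jZ_0·tanβl)/(Z_0 + jZ_L·tanβl) = 20.1 − j4.86 Ω
Γ_s = (Z_in − Z_s)/(Z_in + Z_s) = (-29.9 − j4.86)/(70.1 − j4.86), |Γ_s| = 0.43

|Γ| ≈ 0.43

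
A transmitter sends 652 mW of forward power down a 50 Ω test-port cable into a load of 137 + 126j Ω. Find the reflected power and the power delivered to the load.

|Γ| = |(87 + j126)/(187 + j126)| = 0.679
|Γ|² = 0.461
P_refl = |Γ|²·P_inc = 301 mW, P_del = (1 − |Γ|²)·P_inc = 351 mW

P_reflected ≈ 301 mW; P_delivered ≈ 351 mW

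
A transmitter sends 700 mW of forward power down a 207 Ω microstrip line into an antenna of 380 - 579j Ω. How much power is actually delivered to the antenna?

P_delivered ≈ 324 mW

|Γ| = |(173 − j579)/(587 − j579)| = 0.733
|Γ|² = 0.537
P_refl = |Γ|²·P_inc = 376 mW, P_del = (1 − |Γ|²)·P_inc = 324 mW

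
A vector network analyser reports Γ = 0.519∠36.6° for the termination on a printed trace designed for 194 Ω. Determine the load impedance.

Z_L ≈ 325 + j275 Ω

Z_L = Z_0·(1 + Γ)/(1 − Γ) = 194·(1.42 + j0.309)/(0.583 − j0.309)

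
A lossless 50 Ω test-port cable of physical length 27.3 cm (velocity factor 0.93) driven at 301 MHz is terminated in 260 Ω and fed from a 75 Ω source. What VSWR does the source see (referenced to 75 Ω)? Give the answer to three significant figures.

λ = v/f = 0.93·c / 301 MHz = 0.927 m
βl = 2π·l/λ = 2π × 0.295 = 106°
tan(βl) = -3.48
Z_in = Z_0·(Z_L + jZ_0·tanβl)/(Z_0 + jZ_L·tanβl) = 10.4 + j13.8 Ω
Γ_s = (Z_in − Z_s)/(Z_in + Z_s) = (-64.6 + j13.8)/(85.4 + j13.8), |Γ_s| = 0.764
VSWR = (1 + |Γ_s|)/(1 − |Γ_s|)

VSWR ≈ 7.48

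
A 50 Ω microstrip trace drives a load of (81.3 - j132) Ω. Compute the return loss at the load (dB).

RL ≈ 2.75 dB

Γ = (31.3 − j132)/(131.3 − j132), |Γ| = 0.729
RL = −20·log₁₀|Γ| = −20·log₁₀(0.729)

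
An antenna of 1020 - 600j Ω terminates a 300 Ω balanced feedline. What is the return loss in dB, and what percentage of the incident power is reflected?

Γ = (720 − j600)/(1320 − j600), |Γ| = 0.646
RL = −20·log₁₀(0.646) = 3.79 dB
P_refl/P_inc = |Γ|² = 0.418

RL ≈ 3.79 dB; 41.8% of incident power reflected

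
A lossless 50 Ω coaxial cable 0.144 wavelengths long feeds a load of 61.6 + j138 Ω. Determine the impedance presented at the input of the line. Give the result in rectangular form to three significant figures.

βl = 2π × 0.144 = 51.8°
tan(βl) = tan(51.8°) = 1.27
Z_in = Z_0·(Z_L + jZ_0·tanβl)/(Z_0 + jZ_L·tanβl)
     = 50·(61.6 + j202)/(-126 + j78.4)

Z_in ≈ 18.4 − j68.8 Ω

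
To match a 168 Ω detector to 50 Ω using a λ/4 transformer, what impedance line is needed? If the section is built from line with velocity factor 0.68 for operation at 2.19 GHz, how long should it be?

Z_qwt ≈ 91.7 Ω; length ≈ 2.33 cm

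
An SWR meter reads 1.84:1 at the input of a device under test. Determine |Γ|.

|Γ| ≈ 0.296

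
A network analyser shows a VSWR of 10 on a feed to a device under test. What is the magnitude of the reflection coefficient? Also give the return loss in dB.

|Γ| ≈ 0.818; return loss ≈ 1.74 dB

|Γ| = (S − 1)/(S + 1) = (10 − 1)/(10 + 1) = 9/11
RL = −20·log₁₀|Γ| = −20·log₁₀(0.818)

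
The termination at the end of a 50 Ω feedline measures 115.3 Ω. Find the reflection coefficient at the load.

Γ = 0.395

Γ = (Z_L − Z_0)/(Z_L + Z_0) = (115.3 − 50)/(115.3 + 50) = 65.3/165.3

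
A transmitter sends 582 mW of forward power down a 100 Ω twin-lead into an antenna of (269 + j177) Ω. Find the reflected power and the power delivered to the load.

P_reflected ≈ 208 mW; P_delivered ≈ 374 mW

|Γ| = |(169 + j177)/(369 + j177)| = 0.598
|Γ|² = 0.358
P_refl = |Γ|²·P_inc = 208 mW, P_del = (1 − |Γ|²)·P_inc = 374 mW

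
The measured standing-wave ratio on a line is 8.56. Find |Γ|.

|Γ| = (S − 1)/(S + 1) = (8.56 − 1)/(8.56 + 1) = 7.56/9.56

|Γ| ≈ 0.791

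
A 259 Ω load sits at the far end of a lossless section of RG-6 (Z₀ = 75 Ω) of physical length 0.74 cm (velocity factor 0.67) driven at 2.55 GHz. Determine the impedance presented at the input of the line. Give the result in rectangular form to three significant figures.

λ = v/f = 0.67·c / 2.55 GHz = 0.0788 m
βl = 2π·l/λ = 2π × 0.0939 = 33.8°
tan(βl) = tan(33.8°) = 0.669
Z_in = Z_0·(Z_L + jZ_0·tanβl)/(Z_0 + jZ_L·tanβl)
     = 75·(259 + j50.2)/(75 + j173)

Z_in ≈ 59.1 − j86.5 Ω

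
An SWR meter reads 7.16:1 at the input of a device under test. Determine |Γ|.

|Γ| ≈ 0.755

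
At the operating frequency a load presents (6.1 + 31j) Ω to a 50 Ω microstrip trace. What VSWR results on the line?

VSWR ≈ 11.4

Γ = (Z_L − Z_0)/(Z_L + Z_0) = (-43.9 + j31)/(56.1 + j31)
|Γ| = 53.7/64.1 = 0.838
VSWR = (1 + |Γ|)/(1 − |Γ|) = 1.84/0.162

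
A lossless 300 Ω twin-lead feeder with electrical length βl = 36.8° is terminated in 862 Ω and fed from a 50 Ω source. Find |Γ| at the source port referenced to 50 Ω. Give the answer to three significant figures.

tan(βl) = 0.748
Z_in = Z_0·(Z_L + jZ_0·tanβl)/(Z_0 + jZ_L·tanβl) = 239 − j290 Ω
Γ_s = (Z_in − Z_s)/(Z_in + Z_s) = (189 − j290)/(289 − j290), |Γ_s| = 0.845

|Γ| ≈ 0.845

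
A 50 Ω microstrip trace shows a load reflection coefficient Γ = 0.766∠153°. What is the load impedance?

Z_L = Z_0·(1 + Γ)/(1 − Γ) = 50·(0.317 + j0.348)/(1.68 − j0.348)

Z_L ≈ 7 + j11.8 Ω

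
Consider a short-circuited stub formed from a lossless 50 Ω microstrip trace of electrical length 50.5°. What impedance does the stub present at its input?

tan(βl) = 1.21
For a short-circuited stub, Z_in = jZ_0·tan(βl)

Z_in ≈ +j60.7 Ω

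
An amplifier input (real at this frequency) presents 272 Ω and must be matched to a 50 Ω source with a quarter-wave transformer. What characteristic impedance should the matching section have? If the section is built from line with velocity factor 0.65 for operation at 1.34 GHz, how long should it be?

Z_qwt = √(Z_0·R_L) = √(50 × 272) = √13600
λ = 0.65·c/f = 0.146 m, so l = λ/4 = 0.0364 m

Z_qwt ≈ 117 Ω; length ≈ 3.64 cm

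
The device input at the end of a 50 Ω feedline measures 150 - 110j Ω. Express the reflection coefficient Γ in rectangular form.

Γ = (Z_L − Z_0)/(Z_L + Z_0) = (100 − j110)/(200 − j110)

Γ ≈ 0.616 − j0.211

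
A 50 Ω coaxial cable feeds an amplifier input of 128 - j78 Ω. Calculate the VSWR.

Γ = (Z_L − Z_0)/(Z_L + Z_0) = (78 − j78)/(178 − j78)
|Γ| = 110/194 = 0.568
VSWR = (1 + |Γ|)/(1 − |Γ|) = 1.57/0.432

VSWR ≈ 3.63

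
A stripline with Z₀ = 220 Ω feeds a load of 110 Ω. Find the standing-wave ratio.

VSWR ≈ 2

Γ = (110 − 220)/(110 + 220) = -0.333
VSWR = (1 + 0.333)/(1 − 0.333)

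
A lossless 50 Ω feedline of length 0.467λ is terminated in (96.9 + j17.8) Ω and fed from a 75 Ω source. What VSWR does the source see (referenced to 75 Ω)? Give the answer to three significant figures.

βl = 2π × 0.467 = 168°
tan(βl) = -0.21
Z_in = Z_0·(Z_L + jZ_0·tanβl)/(Z_0 + jZ_L·tanβl) = 76.6 + j35.8 Ω
Γ_s = (Z_in − Z_s)/(Z_in + Z_s) = (1.56 + j35.8)/(152 + j35.8), |Γ_s| = 0.23
VSWR = (1 + |Γ_s|)/(1 − |Γ_s|)

VSWR ≈ 1.6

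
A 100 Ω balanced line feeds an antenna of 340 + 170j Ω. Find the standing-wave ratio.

Γ = (Z_L − Z_0)/(Z_L + Z_0) = (240 + j170)/(440 + j170)
|Γ| = 294/472 = 0.624
VSWR = (1 + |Γ|)/(1 − |Γ|) = 1.62/0.376

VSWR ≈ 4.31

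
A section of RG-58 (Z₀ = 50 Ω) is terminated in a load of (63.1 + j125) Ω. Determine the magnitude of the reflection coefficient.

|Γ| ≈ 0.746

Γ = (Z_L − Z_0)/(Z_L + Z_0) = (13.1 + j125)/(113.1 + j125)
|Γ| = 126/169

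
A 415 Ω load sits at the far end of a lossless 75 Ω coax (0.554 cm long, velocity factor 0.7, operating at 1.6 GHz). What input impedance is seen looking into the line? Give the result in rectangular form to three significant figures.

Z_in ≈ 137 − j185 Ω

λ = v/f = 0.7·c / 1.6 GHz = 0.131 m
βl = 2π·l/λ = 2π × 0.0422 = 15.2°
tan(βl) = tan(15.2°) = 0.272
Z_in = Z_0·(Z_L + jZ_0·tanβl)/(Z_0 + jZ_L·tanβl)
     = 75·(415 + j20.4)/(75 + j113)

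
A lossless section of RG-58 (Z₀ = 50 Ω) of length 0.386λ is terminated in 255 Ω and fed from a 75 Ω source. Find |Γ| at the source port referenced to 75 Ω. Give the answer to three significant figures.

βl = 2π × 0.386 = 139°
tan(βl) = -0.871
Z_in = Z_0·(Z_L + jZ_0·tanβl)/(Z_0 + jZ_L·tanβl) = 21.6 + j52.6 Ω
Γ_s = (Z_in − Z_s)/(Z_in + Z_s) = (-53.4 + j52.6)/(96.6 + j52.6), |Γ_s| = 0.681

|Γ| ≈ 0.681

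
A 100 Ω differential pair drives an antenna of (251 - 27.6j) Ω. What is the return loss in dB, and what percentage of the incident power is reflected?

Γ = (151 − j27.6)/(351 − j27.6), |Γ| = 0.436
RL = −20·log₁₀(0.436) = 7.21 dB
P_refl/P_inc = |Γ|² = 0.19

RL ≈ 7.21 dB; 19% of incident power reflected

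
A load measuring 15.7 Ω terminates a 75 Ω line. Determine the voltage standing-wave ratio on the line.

VSWR ≈ 4.78

For a purely resistive load, VSWR = R_L/Z_0 or Z_0/R_L (whichever > 1) = 75/15.7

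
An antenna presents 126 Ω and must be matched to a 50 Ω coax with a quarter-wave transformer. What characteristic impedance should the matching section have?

Z_qwt ≈ 79.4 Ω

Z_qwt = √(Z_0·R_L) = √(50 × 126) = √6300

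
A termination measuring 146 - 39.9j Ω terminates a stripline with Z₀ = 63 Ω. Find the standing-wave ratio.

VSWR ≈ 2.53

Γ = (Z_L − Z_0)/(Z_L + Z_0) = (83 − j39.9)/(209 − j39.9)
|Γ| = 92.1/213 = 0.433
VSWR = (1 + |Γ|)/(1 − |Γ|) = 1.43/0.567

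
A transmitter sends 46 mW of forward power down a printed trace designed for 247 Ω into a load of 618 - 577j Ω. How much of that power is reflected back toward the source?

P_reflected ≈ 20 mW

|Γ| = |(371 − j577)/(865 − j577)| = 0.66
|Γ|² = 0.435
P_refl = |Γ|²·P_inc = 20 mW, P_del = (1 − |Γ|²)·P_inc = 26 mW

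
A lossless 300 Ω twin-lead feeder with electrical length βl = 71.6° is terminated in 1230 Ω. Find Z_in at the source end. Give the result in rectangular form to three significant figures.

tan(βl) = tan(71.6°) = 3.01
Z_in = Z_0·(Z_L + jZ_0·tanβl)/(Z_0 + jZ_L·tanβl)
     = 300·(1230 + j902)/(300 + j3700)

Z_in ≈ 80.7 − j93.2 Ω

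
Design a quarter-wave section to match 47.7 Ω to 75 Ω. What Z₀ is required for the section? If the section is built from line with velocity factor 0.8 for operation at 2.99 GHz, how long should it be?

Z_qwt ≈ 59.8 Ω; length ≈ 2.01 cm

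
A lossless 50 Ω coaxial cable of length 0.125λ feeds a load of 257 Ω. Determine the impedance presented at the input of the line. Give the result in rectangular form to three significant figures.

βl = 2π × 0.125 = 45°
tan(βl) = tan(45°) = 1
Z_in = Z_0·(Z_L + jZ_0·tanβl)/(Z_0 + jZ_L·tanβl)
     = 50·(257 + j50)/(50 + j257)

Z_in ≈ 18.7 − j46.4 Ω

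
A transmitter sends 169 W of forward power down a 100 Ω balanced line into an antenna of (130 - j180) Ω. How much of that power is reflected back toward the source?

|Γ| = |(30 − j180)/(230 − j180)| = 0.625
|Γ|² = 0.39
P_refl = |Γ|²·P_inc = 66 W, P_del = (1 − |Γ|²)·P_inc = 103 W

P_reflected ≈ 66 W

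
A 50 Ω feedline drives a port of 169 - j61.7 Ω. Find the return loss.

RL ≈ 4.6 dB

Γ = (119 − j61.7)/(219 − j61.7), |Γ| = 0.589
RL = −20·log₁₀|Γ| = −20·log₁₀(0.589)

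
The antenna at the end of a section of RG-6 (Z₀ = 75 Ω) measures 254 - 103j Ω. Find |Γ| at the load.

Γ = (Z_L − Z_0)/(Z_L + Z_0) = (179 − j103)/(329 − j103)
|Γ| = 207/345

|Γ| ≈ 0.599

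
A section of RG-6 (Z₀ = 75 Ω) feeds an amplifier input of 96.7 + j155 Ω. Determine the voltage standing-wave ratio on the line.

Γ = (Z_L − Z_0)/(Z_L + Z_0) = (21.7 + j155)/(171.7 + j155)
|Γ| = 157/231 = 0.677
VSWR = (1 + |Γ|)/(1 − |Γ|) = 1.68/0.323

VSWR ≈ 5.18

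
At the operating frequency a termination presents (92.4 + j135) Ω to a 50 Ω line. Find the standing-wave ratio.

VSWR ≈ 6.17

Γ = (Z_L − Z_0)/(Z_L + Z_0) = (42.4 + j135)/(142.4 + j135)
|Γ| = 142/196 = 0.721
VSWR = (1 + |Γ|)/(1 − |Γ|) = 1.72/0.279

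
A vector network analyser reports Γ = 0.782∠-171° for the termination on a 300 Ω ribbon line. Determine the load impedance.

Z_L ≈ 36.9 − j23.3 Ω

Z_L = Z_0·(1 + Γ)/(1 − Γ) = 300·(0.228 − j0.122)/(1.77 + j0.122)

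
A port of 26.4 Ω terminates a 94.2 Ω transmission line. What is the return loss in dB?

RL ≈ 5 dB

Γ = (26.4 − 94.2)/(26.4 + 94.2) = -0.562
RL = −20·log₁₀|Γ| = −20·log₁₀(0.562)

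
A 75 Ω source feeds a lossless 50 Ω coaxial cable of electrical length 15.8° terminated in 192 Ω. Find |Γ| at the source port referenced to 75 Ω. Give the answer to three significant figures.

tan(βl) = 0.283
Z_in = Z_0·(Z_L + jZ_0·tanβl)/(Z_0 + jZ_L·tanβl) = 95.1 − j89.2 Ω
Γ_s = (Z_in − Z_s)/(Z_in + Z_s) = (20.1 − j89.2)/(170 − j89.2), |Γ_s| = 0.476

|Γ| ≈ 0.476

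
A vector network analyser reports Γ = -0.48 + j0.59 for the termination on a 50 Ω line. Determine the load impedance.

Z_L = Z_0·(1 + Γ)/(1 − Γ) = 50·(0.52 + j0.59)/(1.48 − j0.59)

Z_L ≈ 8.3 + j23.2 Ω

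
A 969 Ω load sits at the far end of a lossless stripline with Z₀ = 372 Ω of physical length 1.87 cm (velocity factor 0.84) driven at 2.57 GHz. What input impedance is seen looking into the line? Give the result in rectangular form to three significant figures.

Z_in ≈ 161 − j121 Ω

λ = v/f = 0.84·c / 2.57 GHz = 0.0981 m
βl = 2π·l/λ = 2π × 0.191 = 68.7°
tan(βl) = tan(68.7°) = 2.56
Z_in = Z_0·(Z_L + jZ_0·tanβl)/(Z_0 + jZ_L·tanβl)
     = 372·(969 + j952)/(372 + j2480)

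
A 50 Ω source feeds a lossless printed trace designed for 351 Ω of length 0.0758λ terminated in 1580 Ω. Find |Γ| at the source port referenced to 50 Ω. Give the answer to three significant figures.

βl = 2π × 0.0758 = 27.3°
tan(βl) = 0.516
Z_in = Z_0·(Z_L + jZ_0·tanβl)/(Z_0 + jZ_L·tanβl) = 313 − j546 Ω
Γ_s = (Z_in − Z_s)/(Z_in + Z_s) = (263 − j546)/(363 − j546), |Γ_s| = 0.924

|Γ| ≈ 0.924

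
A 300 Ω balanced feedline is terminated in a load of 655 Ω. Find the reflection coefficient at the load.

Γ = (Z_L − Z_0)/(Z_L + Z_0) = (655 − 300)/(655 + 300) = 355/955

Γ = 0.372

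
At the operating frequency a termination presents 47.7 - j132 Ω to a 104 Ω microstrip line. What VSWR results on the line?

VSWR ≈ 5.98

Γ = (Z_L − Z_0)/(Z_L + Z_0) = (-56.3 − j132)/(151.7 − j132)
|Γ| = 144/201 = 0.714
VSWR = (1 + |Γ|)/(1 − |Γ|) = 1.71/0.286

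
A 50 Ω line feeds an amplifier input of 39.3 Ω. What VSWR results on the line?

Γ = (39.3 − 50)/(39.3 + 50) = -0.12
VSWR = (1 + 0.12)/(1 − 0.12)

VSWR ≈ 1.27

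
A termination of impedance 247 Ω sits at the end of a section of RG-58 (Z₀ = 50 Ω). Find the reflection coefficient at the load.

Γ = 0.663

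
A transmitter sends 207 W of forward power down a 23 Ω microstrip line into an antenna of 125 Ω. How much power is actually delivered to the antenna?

Γ = (125 − 23)/(125 + 23) = 0.689
|Γ|² = 0.475
P_refl = |Γ|²·P_inc = 98.3 W, P_del = (1 − |Γ|²)·P_inc = 109 W

P_delivered ≈ 109 W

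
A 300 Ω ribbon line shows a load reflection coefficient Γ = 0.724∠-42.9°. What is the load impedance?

Z_L = Z_0·(1 + Γ)/(1 − Γ) = 300·(1.53 − j0.493)/(0.47 + j0.493)

Z_L ≈ 308 − j638 Ω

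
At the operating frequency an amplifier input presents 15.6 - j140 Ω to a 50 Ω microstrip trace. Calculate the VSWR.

VSWR ≈ 28.6

Γ = (Z_L − Z_0)/(Z_L + Z_0) = (-34.4 − j140)/(65.6 − j140)
|Γ| = 144/155 = 0.932
VSWR = (1 + |Γ|)/(1 − |Γ|) = 1.93/0.0675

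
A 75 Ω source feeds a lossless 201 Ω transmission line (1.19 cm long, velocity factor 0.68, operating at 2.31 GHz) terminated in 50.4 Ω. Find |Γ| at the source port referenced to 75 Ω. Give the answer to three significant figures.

λ = v/f = 0.68·c / 2.31 GHz = 0.0883 m
βl = 2π·l/λ = 2π × 0.135 = 48.5°
tan(βl) = 1.13
Z_in = Z_0·(Z_L + jZ_0·tanβl)/(Z_0 + jZ_L·tanβl) = 106 + j197 Ω
Γ_s = (Z_in − Z_s)/(Z_in + Z_s) = (31.3 + j197)/(181 + j197), |Γ_s| = 0.745

|Γ| ≈ 0.745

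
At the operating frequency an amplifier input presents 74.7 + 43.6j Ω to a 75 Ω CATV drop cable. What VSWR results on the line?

Γ = (Z_L − Z_0)/(Z_L + Z_0) = (-0.3 + j43.6)/(149.7 + j43.6)
|Γ| = 43.6/156 = 0.28
VSWR = (1 + |Γ|)/(1 − |Γ|) = 1.28/0.72

VSWR ≈ 1.78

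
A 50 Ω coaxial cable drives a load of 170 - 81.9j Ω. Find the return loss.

Γ = (120 − j81.9)/(220 − j81.9), |Γ| = 0.619
RL = −20·log₁₀|Γ| = −20·log₁₀(0.619)

RL ≈ 4.17 dB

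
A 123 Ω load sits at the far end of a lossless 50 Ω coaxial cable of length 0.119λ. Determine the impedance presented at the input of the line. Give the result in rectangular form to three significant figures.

Z_in ≈ 36.9 − j37.8 Ω

βl = 2π × 0.119 = 42.8°
tan(βl) = tan(42.8°) = 0.927
Z_in = Z_0·(Z_L + jZ_0·tanβl)/(Z_0 + jZ_L·tanβl)
     = 50·(123 + j46.4)/(50 + j114)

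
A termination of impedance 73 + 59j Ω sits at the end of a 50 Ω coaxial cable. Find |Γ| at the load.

Γ = (Z_L − Z_0)/(Z_L + Z_0) = (23 + j59)/(123 + j59)
|Γ| = 63.3/136

|Γ| ≈ 0.464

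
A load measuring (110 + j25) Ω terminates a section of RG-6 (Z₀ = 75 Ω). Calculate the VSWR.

Γ = (Z_L − Z_0)/(Z_L + Z_0) = (35 + j25)/(185 + j25)
|Γ| = 43/187 = 0.23
VSWR = (1 + |Γ|)/(1 − |Γ|) = 1.23/0.77

VSWR ≈ 1.6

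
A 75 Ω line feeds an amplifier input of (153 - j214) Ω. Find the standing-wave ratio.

VSWR ≈ 6.36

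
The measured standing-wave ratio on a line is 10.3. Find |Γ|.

|Γ| = (S − 1)/(S + 1) = (10.3 − 1)/(10.3 + 1) = 9.3/11.3

|Γ| ≈ 0.823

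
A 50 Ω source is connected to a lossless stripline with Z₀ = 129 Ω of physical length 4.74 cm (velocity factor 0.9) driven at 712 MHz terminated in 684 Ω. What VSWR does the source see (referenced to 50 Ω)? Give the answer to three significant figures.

λ = v/f = 0.9·c / 712 MHz = 0.379 m
βl = 2π·l/λ = 2π × 0.125 = 45°
tan(βl) = 1
Z_in = Z_0·(Z_L + jZ_0·tanβl)/(Z_0 + jZ_L·tanβl) = 47 − j120 Ω
Γ_s = (Z_in − Z_s)/(Z_in + Z_s) = (-3.01 − j120)/(97 − j120), |Γ_s| = 0.778
VSWR = (1 + |Γ_s|)/(1 − |Γ_s|)

VSWR ≈ 8.02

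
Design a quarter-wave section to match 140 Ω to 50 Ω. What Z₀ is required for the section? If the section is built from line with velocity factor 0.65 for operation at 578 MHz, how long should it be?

Z_qwt = √(Z_0·R_L) = √(50 × 140) = √7000
λ = 0.65·c/f = 0.337 m, so l = λ/4 = 0.0843 m

Z_qwt ≈ 83.7 Ω; length ≈ 8.43 cm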